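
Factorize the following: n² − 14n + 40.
(n − 4)(n − 10)

Explanation: Seek roots whose sum is 14 and product is 40: (4, 10). So n² − 14n + 40 = (n − 4)(n − 10).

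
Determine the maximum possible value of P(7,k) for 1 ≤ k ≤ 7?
P(7,k) increases in k, so maximum at k = 7: 7! = 5,040.
Final answer: 5,040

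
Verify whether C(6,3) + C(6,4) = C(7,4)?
True

Working:
Pascal's identity: LHS = 20 + 15 = 35; RHS = C(7,4) = 35. Both sides agree, so the statement holds.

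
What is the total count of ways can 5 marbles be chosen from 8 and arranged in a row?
6,720

Reasoning: P(8,5) = 8!/(8-5)! = 6,720.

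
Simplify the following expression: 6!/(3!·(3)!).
20

This is C(6,3) = 20.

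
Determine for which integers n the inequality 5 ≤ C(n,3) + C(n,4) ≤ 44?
C(3,3)+C(3,4)=1; C(4,3)+C(4,4)=5; C(5,3)+C(5,4)=15; C(6,3)+C(6,4)=35; C(7,3)+C(7,4)=70. So valid n = 4, 5, 6.

Answer: 4, 5, 6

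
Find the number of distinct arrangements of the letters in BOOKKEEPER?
151,200
Word has 10 letters (B=1, O=2, K=2, E=3, P=1, R=1). Arrangements: 10!/Π(k!) = 151,200.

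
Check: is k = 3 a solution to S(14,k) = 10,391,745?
No

S(14,3) = 3·S(13,3) + S(13,2) = 3·261,625 + 4,095 = 788,970, which does not equal 10,391,745.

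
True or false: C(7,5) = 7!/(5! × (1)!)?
The correct denominator is 5!×2!, giving C(7,5) = 21; the stated RHS is 7!/(5!×1!) = 42 ≠ 21, so the statement does not hold.

Answer: False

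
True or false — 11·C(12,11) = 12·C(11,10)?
True

Reasoning: Absorption identity k·C(n,k) = n·C(n-1,k-1). LHS = 11·12 = 132; RHS = 12·11 = 132.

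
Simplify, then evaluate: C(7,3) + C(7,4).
70

Solution: By Pascal's identity: C(8,4) = 70.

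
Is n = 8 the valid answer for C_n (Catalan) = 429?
No
C_8 = C(16,8)/(8+1) = 12,870/9 = 1,430, which does not equal 429.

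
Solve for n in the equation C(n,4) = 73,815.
C(n,4) = n(n−1)(n−2)(n−3)/4! is increasing in n, and n(n−1)(n−2)(n−3) = 4!·73,815 = 1,771,560 ≈ (n−1.5)^4 gives n ≈ 38.0. Check: C(36,4) = 58,905, C(37,4) = 66,045, C(38,4) = 73,815 ✓. So n = 38.

Answer: 38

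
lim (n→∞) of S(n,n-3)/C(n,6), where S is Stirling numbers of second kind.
15

Solution: The leading term of S(n,n-3) as a polynomial in n is (5)!!·C(n,6), so the ratio → (5)!! = 15.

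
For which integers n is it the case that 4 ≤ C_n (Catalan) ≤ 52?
3, 4, 5

Solution: C_2=2; C_3=5; C_4=14; C_5=42; C_6=132. So valid n = 3, 4, 5.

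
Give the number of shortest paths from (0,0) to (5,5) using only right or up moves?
Choose 5 rights from 10 moves: C(10,5) = 252.

Answer: 252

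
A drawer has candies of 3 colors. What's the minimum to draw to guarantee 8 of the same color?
Worst case: 7 of each = 21. One more: 22.

Answer: 22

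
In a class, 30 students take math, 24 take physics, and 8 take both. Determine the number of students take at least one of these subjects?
|A∪B| = |A|+|B|-|A∩B| = 30+24-8 = 46.
Final answer: 46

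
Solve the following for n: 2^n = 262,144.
18

Solution: 262,144 = 1,024 × 256 = 2^10 × 2^8 = 2^18, so n = 18.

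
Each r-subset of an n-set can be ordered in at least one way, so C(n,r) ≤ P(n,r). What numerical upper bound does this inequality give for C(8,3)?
P(8,3) = 8·7·6 = 336, so C(8,3) ≤ 336. (The bound is loose by a factor of 3! = 6: C(8,3) = 336/6 = 56.)

Answer: 336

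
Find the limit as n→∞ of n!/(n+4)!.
0

Solution: n!/(n+4)! = 1/[(n+1)(n+2)···(n+4)] → 0 as n → ∞.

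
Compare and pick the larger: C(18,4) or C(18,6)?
C(18,6)

Reasoning: C(18,4)=3,060, C(18,6)=18,564.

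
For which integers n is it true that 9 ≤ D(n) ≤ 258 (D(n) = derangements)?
Using D(n) = (n−1)[D(n−1) + D(n−2)] with D(1)=0, D(2)=1: D(3)=2; D(4)=9; D(5)=44; D(6)=265. So valid n = 4, 5.

Answer: 4, 5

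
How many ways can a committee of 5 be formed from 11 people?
C(11,5) = 11! / (5! × (11-5)!)
         = 11! / (5! × 6!)
         = 462

Answer: 462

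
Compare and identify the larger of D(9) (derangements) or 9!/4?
D(9)
D(9) = (9-1)·[D(8) + D(7)] = 8·[14,833 + 1,854] = 133,496; 9!/4 = 362,880/4 = 90,720.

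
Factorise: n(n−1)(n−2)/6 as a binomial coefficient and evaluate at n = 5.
n(n−1)(n−2)/6 = n!/(3!(n−3)!) = C(n,3). At n = 5: C(5,3) = 10.

Answer: C(n,3); C(5,3) = 10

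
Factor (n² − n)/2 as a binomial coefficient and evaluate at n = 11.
C(n,2); C(11,2) = 55

Working:
(n² − n)/2 = n(n−1)/2 = C(n,2). At n = 11: C(11,2) = 55.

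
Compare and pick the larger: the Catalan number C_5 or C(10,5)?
C_5 = C(10,5)/(5+1) = 252/6 = 42; C(10,5) = 252.

Answer: C(10,5)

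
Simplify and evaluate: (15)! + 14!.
1,394,852,659,200

Working:
(15)! + 14! = (15)·14! + 14! = (15+1)·14! = 16·14! = 1,394,852,659,200.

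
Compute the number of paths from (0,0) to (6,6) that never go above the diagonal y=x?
132

Explanation: Counted by the Catalan number C_6: C_6 = C(12,6)/(6+1) = 924/7 = 132.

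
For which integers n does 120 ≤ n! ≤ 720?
n! is strictly increasing; 5! = 120 and 6! = 720, so valid n = 5, 6.

Answer: 5, 6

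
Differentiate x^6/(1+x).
(6x^5(1+x) - x^6)/(1+x)²

Solution: Quotient rule: [6x^{5}(1+x) - x^6]/(1+x)².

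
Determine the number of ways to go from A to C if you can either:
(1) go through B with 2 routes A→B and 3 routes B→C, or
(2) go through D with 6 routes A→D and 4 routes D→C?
30
Route via B: 2×3=6. Route via D: 6×4=24. Total: 30.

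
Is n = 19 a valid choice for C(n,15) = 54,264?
No

Reasoning: C(19,15) = 19·18·17·16·15·14·13·12·11·10·9·8·7·6·5/15! = 5,068,545,850,368,000/1,307,674,368,000 = 3,876, which does not equal 54,264.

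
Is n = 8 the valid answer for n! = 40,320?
8! = 8·7! = 8·5,040 = 40,320, which equals 40,320.

Answer: Yes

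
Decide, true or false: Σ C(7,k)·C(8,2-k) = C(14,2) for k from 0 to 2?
False

Explanation: Vandermonde's identity gives C(15,2) = 105; RHS C(14,2) = 91.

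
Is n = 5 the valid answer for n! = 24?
No

5! = 5·4! = 5·24 = 120, which does not equal 24.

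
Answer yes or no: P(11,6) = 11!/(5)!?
Yes

Reasoning: Permutation formula P(n,k) = n!/(n-k)!: 11!/5! = 39,916,800/120 = 332,640 = P(11,6). The statement holds.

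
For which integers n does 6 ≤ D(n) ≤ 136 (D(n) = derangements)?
4, 5

Using D(n) = (n−1)[D(n−1) + D(n−2)] with D(1)=0, D(2)=1: D(3)=2; D(4)=9; D(5)=44; D(6)=265. So valid n = 4, 5.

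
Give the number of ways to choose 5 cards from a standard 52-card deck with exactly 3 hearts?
211,926

Reasoning: 13 hearts and 39 non-hearts: C(13,3) × C(39,2) = 286 × 741 = 211,926.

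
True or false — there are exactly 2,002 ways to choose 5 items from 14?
True

Reasoning: C(14,5) = 2,002.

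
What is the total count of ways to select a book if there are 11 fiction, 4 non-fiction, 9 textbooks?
By the addition principle: 11 + 4 + 9 = 24.
Final answer: 24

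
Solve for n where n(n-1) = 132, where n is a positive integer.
n² − n − 132 = 0, so n = (1 ± √(1 + 4·132))/2 = (1 ± √529)/2 = (1 ± 23)/2, i.e. n = 12 or n = -11. Taking the positive root, n = 12 (check: 12×11 = 132).

Answer: 12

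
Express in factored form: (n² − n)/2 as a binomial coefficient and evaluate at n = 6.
C(n,2); C(6,2) = 15

(n² − n)/2 = n(n−1)/2 = C(n,2). At n = 6: C(6,2) = 15.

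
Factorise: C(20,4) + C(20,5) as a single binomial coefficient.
C(21,5)
By Pascal's identity: C(20,4) + C(20,5) = C(21,5) = 20,349.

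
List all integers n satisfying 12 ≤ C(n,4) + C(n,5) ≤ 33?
C(5,4)+C(5,5)=6; C(6,4)+C(6,5)=21; C(7,4)+C(7,5)=56. So valid n = 6.

Answer: 6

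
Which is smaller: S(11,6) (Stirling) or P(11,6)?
S(11,6)

Solution: S(11,6) = 6·S(10,6) + S(10,5) = 6·22,827 + 42,525 = 179,487; P(11,6) = 332,640.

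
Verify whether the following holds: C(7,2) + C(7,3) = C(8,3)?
True

Explanation: Pascal's identity: LHS = 21 + 35 = 56; RHS = C(8,3) = 56. Both sides agree, so the statement holds.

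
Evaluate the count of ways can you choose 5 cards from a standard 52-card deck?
2,598,960

Reasoning: C(52,5) = 2,598,960.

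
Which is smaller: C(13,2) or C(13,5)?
C(13,2)

Working:
C(13,2)=78, C(13,5)=1,287.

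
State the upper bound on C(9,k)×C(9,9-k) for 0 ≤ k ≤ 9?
15,876

C(9,k)·C(9,9-k) = C(9,k)², maximised at the centre k = 4: C(9,4)² = 15,876.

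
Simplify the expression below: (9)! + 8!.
403,200

Solution: (9)! + 8! = (9)·8! + 8! = (9+1)·8! = 10·8! = 403,200.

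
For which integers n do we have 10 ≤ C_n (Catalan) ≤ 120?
C_3=5; C_4=14; C_5=42; C_6=132. So valid n = 4, 5.
Final answer: 4, 5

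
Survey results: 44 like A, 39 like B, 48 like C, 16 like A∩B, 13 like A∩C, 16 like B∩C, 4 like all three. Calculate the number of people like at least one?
|A∪B∪C| = 44+39+48-16-13-16+4 = 90.
Final answer: 90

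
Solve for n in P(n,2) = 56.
8

Reasoning: P(n,2) = n(n−1) is increasing in n; n(n−1) ≈ (n−0.5)^2 = 56 gives n ≈ 8.0. Check: P(6,2) = 30, P(7,2) = 42, P(8,2) = 56 ✓. So n = 8.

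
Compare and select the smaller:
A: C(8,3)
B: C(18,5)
A=C(8,3)=56, B=C(18,5)=8,568.
Final answer: A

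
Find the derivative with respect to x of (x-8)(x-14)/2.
(2x - 22)/2

d/dx[(x-8)(x-14)] = (x-14) + (x-8) = 2x - 22. Dividing by 2 gives (2x - 22)/2.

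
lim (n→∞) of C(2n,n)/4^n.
0
C(2n,n) ~ 4^n/√(πn), so C(2n,n)/4^n ~ 1/√(πn) → 0.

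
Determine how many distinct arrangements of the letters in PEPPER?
60

Working:
Word has 6 letters (P=3, E=2, R=1). Arrangements: 6!/Π(k!) = 60.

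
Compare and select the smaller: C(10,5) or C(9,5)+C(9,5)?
Equal

Reasoning: C(10,5)=252; C(9,5)+C(9,5)=126+126=252.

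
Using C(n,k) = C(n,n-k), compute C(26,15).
7,726,160

Explanation: C(26,15) = C(26,11) = 7,726,160.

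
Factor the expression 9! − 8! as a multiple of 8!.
8 × 8! = 322,560

Explanation: 9! − 8! = 9·8! − 8! = (9 − 1)·8! = 8 × 8! = 322,560.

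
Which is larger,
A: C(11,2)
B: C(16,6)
B

Solution: A=C(11,2)=55, B=C(16,6)=8,008.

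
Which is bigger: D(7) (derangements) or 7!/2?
7!/2
D(7) = (7-1)·[D(6) + D(5)] = 6·[265 + 44] = 1,854; 7!/2 = 5,040/2 = 2,520.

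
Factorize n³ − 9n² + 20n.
n³ − 9n² + 20n = n(n² − 9n + 20) = n(n − 4)(n − 5).
Final answer: n(n − 4)(n − 5)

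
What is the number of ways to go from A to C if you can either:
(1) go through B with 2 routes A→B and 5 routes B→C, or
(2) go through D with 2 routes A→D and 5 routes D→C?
Route via B: 2×5=10. Route via D: 2×5=10. Total: 20.
Final answer: 20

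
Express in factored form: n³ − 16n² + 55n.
n(n − 5)(n − 11)

Explanation: n³ − 16n² + 55n = n(n² − 16n + 55) = n(n − 5)(n − 11).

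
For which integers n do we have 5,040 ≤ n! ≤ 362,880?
7, 8, 9

Working:
n! is strictly increasing; 7! = 5,040 and 9! = 362,880, so valid n = 7, 8, 9.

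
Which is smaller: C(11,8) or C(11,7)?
C(11,8)

Explanation: C(11,8)=165, C(11,7)=330.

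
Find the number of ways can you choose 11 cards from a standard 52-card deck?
C(52,11) = 60,403,728,840.

Answer: 60,403,728,840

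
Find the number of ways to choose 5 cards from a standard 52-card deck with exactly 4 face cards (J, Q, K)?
19,800

12 face cards and 40 non-face cards: C(12,4) × C(40,1) = 495 × 40 = 19,800.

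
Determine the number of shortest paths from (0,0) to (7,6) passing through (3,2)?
700

Reasoning: To (3,2): C(5,3)=10. From there: C(8,4)=70. Total: 700.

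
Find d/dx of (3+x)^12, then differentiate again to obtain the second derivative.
First derivative: 12(3+x)^{11}. Second derivative: 12·11·(3+x)^{10} = 132(3+x)^{10}.
Final answer: 132(3+x)^10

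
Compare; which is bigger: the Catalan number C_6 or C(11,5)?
C(11,5)

Reasoning: C_6 = C(12,6)/(6+1) = 924/7 = 132; C(11,5) = 462.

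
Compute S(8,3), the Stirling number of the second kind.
966

Explanation: Using the Stirling recurrence: S(n,k) = k·S(n-1,k) + S(n-1,k-1)
S(8,3) = 3·S(7,3) + S(7,2)
         = 3·301 + 63
         = 903 + 63
         = 966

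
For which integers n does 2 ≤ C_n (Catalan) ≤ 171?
2, 3, 4, 5, 6

C_1=1; C_2=2; C_3=5; C_4=14; C_5=42; C_6=132; C_7=429. So valid n = 2, 3, 4, 5, 6.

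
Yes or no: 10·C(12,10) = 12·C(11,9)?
Yes

Working:
Absorption identity k·C(n,k) = n·C(n-1,k-1). LHS = 10·66 = 660; RHS = 12·55 = 660.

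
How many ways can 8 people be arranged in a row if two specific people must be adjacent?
10,080

Solution: Treat pair as unit: (8-1)! arrangements × 2 internal orders = 10,080.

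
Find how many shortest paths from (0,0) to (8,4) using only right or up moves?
495

Working:
Choose 8 rights from 12 moves: C(12,8) = 495.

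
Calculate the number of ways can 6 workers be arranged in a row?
720

Reasoning: Arrangements of 6 distinct objects: 6! = 720.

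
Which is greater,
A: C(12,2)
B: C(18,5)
B

Explanation: A=C(12,2)=66, B=C(18,5)=8,568.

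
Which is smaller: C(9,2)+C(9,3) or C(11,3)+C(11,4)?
C(9,2)+C(9,3)

First=120, Second=495.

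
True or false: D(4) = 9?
True

Working:
Derangements of 4 elements: D(4) = (4-1)·[D(3) + D(2)] = 3·[2 + 1] = 9.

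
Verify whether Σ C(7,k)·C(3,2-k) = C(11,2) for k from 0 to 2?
False
Vandermonde's identity gives C(10,2) = 45; RHS C(11,2) = 55.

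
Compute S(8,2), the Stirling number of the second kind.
127

Reasoning: Using the Stirling recurrence: S(n,k) = k·S(n-1,k) + S(n-1,k-1)
S(8,2) = 2·S(7,2) + S(7,1)
         = 2·63 + 1
         = 126 + 1
         = 127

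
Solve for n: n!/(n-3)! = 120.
n!/(n-3)! = n×(n-1)×(n-2), a product of 3 consecutive integers ≈ (n−1)^3. 120^(1/3) + 1 ≈ 5.9; check n = 6: 6×5×4 = 120 ✓. So n = 6.
Final answer: 6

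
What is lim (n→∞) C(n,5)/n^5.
C(n,5) ≈ n^5/5! for large n. Limit = 1/5! = 1/120.
Final answer: 1/120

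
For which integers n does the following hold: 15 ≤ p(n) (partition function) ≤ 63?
7, 8, 9, 10, 11

Working:
Tabulating p(n) via p(n) = p(n−1) + p(n−2) − p(n−5) − p(n−7) + …: p(6)=11; p(7)=15; p(8)=22; p(9)=30; p(10)=42; p(11)=56; p(12)=77. So valid n = 7, 8, 9, 10, 11.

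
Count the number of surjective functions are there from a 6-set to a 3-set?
540

Reasoning: Onto functions = 3! × S(6,3)
First compute S(6,3) via recurrence:
Using the Stirling recurrence: S(n,k) = k·S(n-1,k) + S(n-1,k-1)
S(6,3) = 3·S(5,3) + S(5,2)
         = 3·25 + 15
         = 75 + 15
         = 90
Then: 6 × 90 = 540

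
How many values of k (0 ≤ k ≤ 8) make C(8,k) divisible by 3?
0
Checking C(8,k) mod 3 for k = 0..8: none are divisible by 3. Count = 0.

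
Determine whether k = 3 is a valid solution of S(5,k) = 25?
Yes

Working:
S(5,3) = 3·S(4,3) + S(4,2) = 3·6 + 7 = 25, which equals 25.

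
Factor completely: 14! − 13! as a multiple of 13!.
13 × 13! = 80,951,270,400

14! − 13! = 14·13! − 13! = (14 − 1)·13! = 13 × 13! = 80,951,270,400.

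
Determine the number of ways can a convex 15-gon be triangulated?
742,900

Working:
Using the Catalan number formula: C_n = C(2n, n) / (n+1)
C_13 = C(26, 13) / (13+1)
     = 10400600 / 14
     = 742,900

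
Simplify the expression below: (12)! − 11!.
(12)! − 11! = (12)·11! − 11! = (12−1)·11! = 11·11! = 439,084,800.

Answer: 439,084,800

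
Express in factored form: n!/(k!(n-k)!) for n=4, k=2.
This is the binomial coefficient C(4,2) = 6.

Answer: C(4,2) = 6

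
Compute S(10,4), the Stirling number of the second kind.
Using the Stirling recurrence: S(n,k) = k·S(n-1,k) + S(n-1,k-1)
S(10,4) = 4·S(9,4) + S(9,3)
         = 4·7770 + 3025
         = 31080 + 3025
         = 34,105
Final answer: 34,105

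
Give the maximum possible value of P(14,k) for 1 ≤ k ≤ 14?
87,178,291,200

Explanation: P(14,k) increases in k, so maximum at k = 14: 14! = 87,178,291,200.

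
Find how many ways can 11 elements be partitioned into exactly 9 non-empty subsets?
1,155

Solution: This equals S(11,9), the Stirling number of the 2nd kind.
Using the Stirling recurrence: S(n,k) = k·S(n-1,k) + S(n-1,k-1)
S(11,9) = 9·S(10,9) + S(10,8)
         = 9·45 + 750
         = 405 + 750
         = 1,155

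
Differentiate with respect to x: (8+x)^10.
10(8+x)^9

Solution: Using the power rule: d/dx (8+x)^10 = 10(8+x)^{9}.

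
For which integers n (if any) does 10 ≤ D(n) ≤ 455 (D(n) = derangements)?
5, 6

Using D(n) = (n−1)[D(n−1) + D(n−2)] with D(1)=0, D(2)=1: D(4)=9; D(5)=44; D(6)=265; D(7)=1,854. So valid n = 5, 6.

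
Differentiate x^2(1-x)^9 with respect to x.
2x^1(1-x)^9 - 9x^2(1-x)^8

Solution: Product rule: 2x^{1}(1-x)^{9} + x^2·(-9)(1-x)^{8}.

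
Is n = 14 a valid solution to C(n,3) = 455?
No

Reasoning: C(14,3) = 14·13·12/3! = 2,184/6 = 364, which does not equal 455.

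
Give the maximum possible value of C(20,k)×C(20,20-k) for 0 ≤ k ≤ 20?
34,134,779,536
C(20,k)·C(20,20-k) = C(20,k)², maximised at the centre k = 10: C(20,10)² = 34,134,779,536.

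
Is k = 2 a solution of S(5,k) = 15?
Yes
S(5,2) = 2·S(4,2) + S(4,1) = 2·7 + 1 = 15, which equals 15.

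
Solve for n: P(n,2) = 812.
29

Reasoning: P(n,2) = n(n−1) is increasing in n; n(n−1) ≈ (n−0.5)^2 = 812 gives n ≈ 29.0. Check: P(27,2) = 702, P(28,2) = 756, P(29,2) = 812 ✓. So n = 29.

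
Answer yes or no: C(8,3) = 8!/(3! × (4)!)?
No

The correct denominator is 3!×5!, giving C(8,3) = 56; the stated RHS is 8!/(3!×4!) = 280 ≠ 56, so the statement does not hold.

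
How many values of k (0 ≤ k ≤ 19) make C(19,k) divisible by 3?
14

Explanation: Checking C(19,k) mod 3 for k = 0..19: divisible at k = 2, 3, 4, 5, 6, 7, 8, 11, 12, 13, 14, 15, 16, 17. That's 14 values.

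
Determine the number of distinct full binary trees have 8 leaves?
Using the Catalan number formula: C_n = C(2n, n) / (n+1)
C_7 = C(14, 7) / (7+1)
     = 3432 / 8
     = 429

Answer: 429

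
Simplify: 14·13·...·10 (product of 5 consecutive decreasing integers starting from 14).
240,240

Solution: This is P(14,5) = 14!/(9)! = 240,240.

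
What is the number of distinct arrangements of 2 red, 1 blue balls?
3

Solution: Multinomial: 3!/(2! × 1!) = 3.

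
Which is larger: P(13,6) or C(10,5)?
P(13,6)=1,235,520, C(10,5)=252.
Final answer: P(13,6)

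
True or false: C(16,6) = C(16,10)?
True

Reasoning: C(16,6) = C(16,16-6) by the symmetry property; both equal 8,008.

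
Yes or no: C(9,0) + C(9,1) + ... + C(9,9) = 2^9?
Binomial theorem with x = y = 1: Σ C(9,i) = (1+1)^9 = 2^9 = 512. The statement holds.
Final answer: Yes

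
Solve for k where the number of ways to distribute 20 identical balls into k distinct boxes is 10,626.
5

Explanation: Stars and bars: the count is C(20+k−1, k−1), increasing in k. k=3: C(22,2) = 231, k=4: C(23,3) = 1,771, k=5: C(24,4) = 10,626 ✓. So k = 5.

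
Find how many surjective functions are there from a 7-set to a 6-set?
15,120

Onto functions = 6! × S(7,6)
First compute S(7,6) via recurrence:
Using the Stirling recurrence: S(n,k) = k·S(n-1,k) + S(n-1,k-1)
S(7,6) = 6·S(6,6) + S(6,5)
         = 6·1 + 15
         = 6 + 15
         = 21
Then: 720 × 21 = 15,120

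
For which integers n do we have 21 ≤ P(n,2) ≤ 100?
6, 7, 8, 9, 10

Reasoning: P(5,2)=20; P(6,2)=30; P(7,2)=42; P(8,2)=56; P(9,2)=72; P(10,2)=90; P(11,2)=110. So valid n = 6, 7, 8, 9, 10.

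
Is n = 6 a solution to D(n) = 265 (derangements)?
Yes

Solution: D(6) = (6-1)·[D(5) + D(4)] = 5·[44 + 9] = 265, which equals 265.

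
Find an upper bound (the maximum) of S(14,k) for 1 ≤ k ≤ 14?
63,436,373
Row S(14,k) for k = 1..14 (via S(n,k) = k·S(n−1,k) + S(n−1,k−1)): 1, 8,191, 788,970, 10,391,745, 40,075,035, 63,436,373, 49,329,280, 20,912,320, 5,135,130, 752,752, 66,066, 3,367, 91, 1. The row is unimodal; maximum at k = 6: 63,436,373.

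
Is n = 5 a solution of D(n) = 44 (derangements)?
Yes
D(5) = (5-1)·[D(4) + D(3)] = 4·[9 + 2] = 44, which equals 44.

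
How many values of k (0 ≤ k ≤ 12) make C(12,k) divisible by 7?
Checking C(12,k) mod 7 for k = 0..12: divisible at k = 6. That's 1 values.
Final answer: 1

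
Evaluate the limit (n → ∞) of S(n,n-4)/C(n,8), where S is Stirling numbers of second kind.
The leading term of S(n,n-4) as a polynomial in n is (7)!!·C(n,8), so the ratio → (7)!! = 105.
Final answer: 105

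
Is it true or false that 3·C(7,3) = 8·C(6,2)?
False

Reasoning: Absorption identity k·C(n,k) = n·C(n-1,k-1). LHS = 3·35 = 105; RHS = 8·15 = 120.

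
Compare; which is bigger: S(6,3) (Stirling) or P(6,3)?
P(6,3)

Working:
S(6,3) = 3·S(5,3) + S(5,2) = 3·25 + 15 = 90; P(6,3) = 120.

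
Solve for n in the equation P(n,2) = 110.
P(n,2) = n(n−1) is increasing in n; n(n−1) ≈ (n−0.5)^2 = 110 gives n ≈ 11.0. Check: P(9,2) = 72, P(10,2) = 90, P(11,2) = 110 ✓. So n = 11.

Answer: 11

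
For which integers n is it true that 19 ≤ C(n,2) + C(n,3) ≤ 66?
5, 6, 7

Working:
C(4,2)+C(4,3)=10; C(5,2)+C(5,3)=20; C(6,2)+C(6,3)=35; C(7,2)+C(7,3)=56; C(8,2)+C(8,3)=84. So valid n = 5, 6, 7.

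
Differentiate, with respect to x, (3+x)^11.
11(3+x)^10

Reasoning: Using the power rule: d/dx (3+x)^11 = 11(3+x)^{10}.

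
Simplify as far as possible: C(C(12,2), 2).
C(12,2) = 66, then C(66, 2) = 2,145.

Answer: 2,145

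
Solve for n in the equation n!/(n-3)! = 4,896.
18
n!/(n-3)! = n×(n-1)×(n-2), a product of 3 consecutive integers ≈ (n−1)^3. 4,896^(1/3) + 1 ≈ 18.0; check n = 18: 18×17×16 = 4,896 ✓. So n = 18.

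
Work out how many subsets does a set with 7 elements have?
128

Reasoning: Each element can be included or excluded: 2^7 = 128.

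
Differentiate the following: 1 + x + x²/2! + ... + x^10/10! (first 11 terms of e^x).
Differentiating term by term gives the first 10 terms of e^x.

Answer: 1 + x + x²/2! + ... + x^9/9!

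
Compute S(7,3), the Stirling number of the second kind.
Using the Stirling recurrence: S(n,k) = k·S(n-1,k) + S(n-1,k-1)
S(7,3) = 3·S(6,3) + S(6,2)
         = 3·90 + 31
         = 270 + 31
         = 301
Final answer: 301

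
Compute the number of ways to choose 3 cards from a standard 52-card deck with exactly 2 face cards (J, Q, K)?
2,640

Solution: 12 face cards and 40 non-face cards: C(12,2) × C(40,1) = 66 × 40 = 2,640.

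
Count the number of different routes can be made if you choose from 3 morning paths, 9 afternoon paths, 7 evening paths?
By the multiplication principle: 3 × 9 × 7 = 189.

Answer: 189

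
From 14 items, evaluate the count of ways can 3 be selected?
364

Explanation: C(14,3) = 14! / (3! × (14-3)!)
         = 14! / (3! × 11!)
         = 364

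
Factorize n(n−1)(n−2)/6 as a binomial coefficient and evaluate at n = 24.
n(n−1)(n−2)/6 = n!/(3!(n−3)!) = C(n,3). At n = 24: C(24,3) = 2,024.

Answer: C(n,3); C(24,3) = 2,024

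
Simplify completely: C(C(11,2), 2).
1,485

Solution: C(11,2) = 55, then C(55, 2) = 1,485.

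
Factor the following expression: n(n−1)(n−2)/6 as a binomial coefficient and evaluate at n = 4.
C(n,3); C(4,3) = 4

n(n−1)(n−2)/6 = n!/(3!(n−3)!) = C(n,3). At n = 4: C(4,3) = 4.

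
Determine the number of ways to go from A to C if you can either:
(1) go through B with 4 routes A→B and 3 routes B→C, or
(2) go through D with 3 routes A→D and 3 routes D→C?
21

Solution: Route via B: 4×3=12. Route via D: 3×3=9. Total: 21.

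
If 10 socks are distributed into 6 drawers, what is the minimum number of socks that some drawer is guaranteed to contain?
Pigeonhole: ⌈10/6⌉ = 2.

Answer: 2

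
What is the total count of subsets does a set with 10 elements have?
Each element can be included or excluded: 2^10 = 1,024.

Answer: 1,024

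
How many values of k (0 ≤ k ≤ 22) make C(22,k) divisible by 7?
15

Reasoning: Checking C(22,k) mod 7 for k = 0..22: divisible at k = 2, 3, 4, 5, 6, 9, 10, 11, 12, 13, 16, 17, 18, 19, 20. That's 15 values.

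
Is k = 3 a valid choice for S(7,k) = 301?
Yes

Reasoning: S(7,3) = 3·S(6,3) + S(6,2) = 3·90 + 31 = 301, which equals 301.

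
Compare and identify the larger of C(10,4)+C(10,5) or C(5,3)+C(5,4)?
C(10,4)+C(10,5)

First=462, Second=15.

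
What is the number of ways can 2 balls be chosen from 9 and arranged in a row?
P(9,2) = 9!/(9-2)! = 72.
Final answer: 72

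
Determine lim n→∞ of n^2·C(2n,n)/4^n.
∞
C(2n,n) ~ 4^n/√(πn), so n^2·C(2n,n)/4^n ~ n^(2 − 1/2)/√π → ∞.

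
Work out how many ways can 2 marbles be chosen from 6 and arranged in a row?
30

Reasoning: P(6,2) = 6!/(6-2)! = 30.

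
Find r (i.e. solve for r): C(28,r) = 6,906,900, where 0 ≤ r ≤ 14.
9

C(28,r) is increasing for 0 ≤ r ≤ 14. Stepping up (C(28,r+1) = C(28,r)·(28−r)/(r+1)): C(28,1) = 28, C(28,2) = 378, C(28,3) = 3,276, C(28,4) = 20,475, C(28,5) = 98,280, C(28,6) = 376,740, C(28,7) = 1,184,040, C(28,8) = 3,108,105, C(28,9) = 6,906,900 ✓. So r = 9.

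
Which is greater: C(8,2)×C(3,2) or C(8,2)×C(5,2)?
C(8,2)×C(3,2)=84, C(8,2)×C(5,2)=280.
Final answer: C(8,2)×C(5,2)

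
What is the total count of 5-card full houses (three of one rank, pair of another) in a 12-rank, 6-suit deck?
39,600
Triple rank: 12. Triple suits: C(6,3)=20. Pair rank: 11. Pair suits: C(6,2)=15. Total: 39,600.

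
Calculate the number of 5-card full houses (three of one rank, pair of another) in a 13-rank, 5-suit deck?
15,600

Solution: Triple rank: 13. Triple suits: C(5,3)=10. Pair rank: 12. Pair suits: C(5,2)=10. Total: 15,600.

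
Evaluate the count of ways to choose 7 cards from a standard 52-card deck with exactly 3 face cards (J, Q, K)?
20,105,800

Working:
12 face cards and 40 non-face cards: C(12,3) × C(40,4) = 220 × 91,390 = 20,105,800.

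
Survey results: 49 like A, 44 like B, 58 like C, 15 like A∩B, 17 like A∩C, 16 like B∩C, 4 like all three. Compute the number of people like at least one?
|A∪B∪C| = 49+44+58-15-17-16+4 = 107.

Answer: 107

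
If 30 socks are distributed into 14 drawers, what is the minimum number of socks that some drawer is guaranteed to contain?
3
Pigeonhole: ⌈30/14⌉ = 3.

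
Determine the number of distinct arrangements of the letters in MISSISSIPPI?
Word has 11 letters (M=1, I=4, S=4, P=2). Arrangements: 11!/Π(k!) = 34,650.

Answer: 34,650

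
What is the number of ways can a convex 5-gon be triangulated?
5

Using the Catalan number formula: C_n = C(2n, n) / (n+1)
C_3 = C(6, 3) / (3+1)
     = 20 / 4
     = 5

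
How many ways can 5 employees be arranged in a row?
120

Solution: Arrangements of 5 distinct objects: 5! = 120.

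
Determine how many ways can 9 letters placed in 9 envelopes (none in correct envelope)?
133,496

Using D(n) = (n-1)[D(n-1) + D(n-2)]:
D(9) = (9-1) × [D(8) + D(7)]
      = 8 × [14833 + 1854]
      = 8 × 16687
      = 133,496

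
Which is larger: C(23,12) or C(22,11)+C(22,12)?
Equal

Explanation: By Pascal's identity: C(23,12) = C(22,11)+C(22,12) = 1,352,078. Equal.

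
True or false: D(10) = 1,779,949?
Derangements of 10 elements: D(10) = (10-1)·[D(9) + D(8)] = 9·[133,496 + 14,833] = 1,334,961.
Final answer: False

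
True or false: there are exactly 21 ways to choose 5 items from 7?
True

Working:
C(7,5) = 21.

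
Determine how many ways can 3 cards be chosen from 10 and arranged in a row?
720

Working:
P(10,3) = 10!/(10-3)! = 720.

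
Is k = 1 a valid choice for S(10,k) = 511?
No

Explanation: S(10,1) = 1·S(9,1) + S(9,0) = 1·1 + 0 = 1, which does not equal 511.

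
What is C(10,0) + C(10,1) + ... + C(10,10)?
1,024

Sum of binomial coefficients = 2^10 = 1,024.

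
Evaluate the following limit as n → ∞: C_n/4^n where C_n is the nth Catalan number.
C_n ~ 4^n/(n^(3/2)√π), so n^0·C_n/4^n ~ n^(0 − 3/2)/√π → 0.

Answer: 0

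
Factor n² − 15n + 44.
(n − 4)(n − 11)
Seek roots whose sum is 15 and product is 44: (4, 11). So n² − 15n + 44 = (n − 4)(n − 11).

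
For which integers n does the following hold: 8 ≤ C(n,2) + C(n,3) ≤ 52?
C(3,2)+C(3,3)=4; C(4,2)+C(4,3)=10; C(5,2)+C(5,3)=20; C(6,2)+C(6,3)=35; C(7,2)+C(7,3)=56. So valid n = 4, 5, 6.
Final answer: 4, 5, 6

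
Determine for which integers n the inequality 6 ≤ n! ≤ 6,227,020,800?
3, 4, 5, 6, 7, 8, 9, 10, 11, 12, 13

Working:
n! is strictly increasing; 3! = 6 and 13! = 6,227,020,800, so valid n = 3, 4, 5, 6, 7, 8, 9, 10, 11, 12, 13.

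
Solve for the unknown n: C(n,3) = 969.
19

Solution: C(n,3) = n(n−1)(n−2)/3! is increasing in n, and n(n−1)(n−2) = 3!·969 = 5,814 ≈ (n−1)^3 gives n ≈ 19.0. Check: C(17,3) = 680, C(18,3) = 816, C(19,3) = 969 ✓. So n = 19.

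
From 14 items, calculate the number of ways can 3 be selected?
364

Solution: C(14,3) = 14! / (3! × (14-3)!)
         = 14! / (3! × 11!)
         = 364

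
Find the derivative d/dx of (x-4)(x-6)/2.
(2x - 10)/2

Explanation: d/dx[(x-4)(x-6)] = (x-6) + (x-4) = 2x - 10. Dividing by 2 gives (2x - 10)/2.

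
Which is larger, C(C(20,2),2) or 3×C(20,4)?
C(C(20,2),2)

Reasoning: C(C(20,2),2)=17,955, 3×C(20,4)=14,535.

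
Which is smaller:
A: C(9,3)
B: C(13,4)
A

Explanation: A=C(9,3)=84, B=C(13,4)=715.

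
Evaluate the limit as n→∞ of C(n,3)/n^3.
C(n,3) ≈ n^3/3! for large n. Limit = 1/3! = 1/6.
Final answer: 1/6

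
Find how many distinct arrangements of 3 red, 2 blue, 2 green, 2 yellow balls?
7,560

Solution: Multinomial: 9!/(3! × 2! × 2! × 2!) = 7,560.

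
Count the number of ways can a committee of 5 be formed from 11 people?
462

Explanation: C(11,5) = 11! / (5! × (11-5)!)
         = 11! / (5! × 6!)
         = 462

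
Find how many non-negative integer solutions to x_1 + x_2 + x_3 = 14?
120

Solution: C(14+3-1, 3-1) = 120.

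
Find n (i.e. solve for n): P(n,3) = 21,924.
29

P(n,3) = n(n−1)(n−2) is increasing in n; n(n−1)(n−2) ≈ (n−1)^3 = 21,924 gives n ≈ 29.0. Check: P(27,3) = 17,550, P(28,3) = 19,656, P(29,3) = 21,924 ✓. So n = 29.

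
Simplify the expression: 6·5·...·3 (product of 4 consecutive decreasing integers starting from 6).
360

Explanation: This is P(6,4) = 6!/(2)! = 360.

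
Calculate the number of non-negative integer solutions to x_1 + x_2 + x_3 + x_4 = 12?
455

Working:
C(12+4-1, 4-1) = 455.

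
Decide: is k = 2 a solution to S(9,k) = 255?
Yes

S(9,2) = 2·S(8,2) + S(8,1) = 2·127 + 1 = 255, which equals 255.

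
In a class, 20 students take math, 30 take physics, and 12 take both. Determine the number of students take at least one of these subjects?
|A∪B| = |A|+|B|-|A∩B| = 20+30-12 = 38.
Final answer: 38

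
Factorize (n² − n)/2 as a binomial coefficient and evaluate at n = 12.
C(n,2); C(12,2) = 66

Solution: (n² − n)/2 = n(n−1)/2 = C(n,2). At n = 12: C(12,2) = 66.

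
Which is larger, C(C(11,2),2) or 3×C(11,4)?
C(C(11,2),2)
C(C(11,2),2)=1,485, 3×C(11,4)=990.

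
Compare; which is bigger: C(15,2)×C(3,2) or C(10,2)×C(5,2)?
C(15,2)×C(3,2)=315, C(10,2)×C(5,2)=450.

Answer: C(10,2)×C(5,2)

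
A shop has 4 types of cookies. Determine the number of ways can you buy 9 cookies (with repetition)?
220

Working:
Stars and bars: C(9+4-1, 9) = C(12, 9) = 220.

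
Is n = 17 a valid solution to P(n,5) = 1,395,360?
No

Reasoning: P(17,5) = 17·16·15·14·13 = 742,560, which does not equal 1,395,360.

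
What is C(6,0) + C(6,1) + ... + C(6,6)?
Sum of binomial coefficients = 2^6 = 64.
Final answer: 64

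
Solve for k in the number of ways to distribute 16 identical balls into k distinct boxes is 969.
4

Stars and bars: the count is C(16+k−1, k−1), increasing in k. k=2: C(17,1) = 17, k=3: C(18,2) = 153, k=4: C(19,3) = 969 ✓. So k = 4.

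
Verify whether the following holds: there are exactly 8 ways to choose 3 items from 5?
False

Reasoning: C(5,3) = 10 ≠ 8.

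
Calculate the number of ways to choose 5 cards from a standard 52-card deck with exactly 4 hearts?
13 hearts and 39 non-hearts: C(13,4) × C(39,1) = 715 × 39 = 27,885.

Answer: 27,885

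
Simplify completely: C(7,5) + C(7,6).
28

Working:
By Pascal's identity: C(8,6) = 28.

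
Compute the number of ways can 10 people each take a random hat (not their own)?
Using D(n) = (n-1)[D(n-1) + D(n-2)]:
D(10) = (10-1) × [D(9) + D(8)]
      = 9 × [133496 + 14833]
      = 9 × 148329
      = 1,334,961
Final answer: 1,334,961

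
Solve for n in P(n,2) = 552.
24

Solution: P(n,2) = n(n−1) is increasing in n; n(n−1) ≈ (n−0.5)^2 = 552 gives n ≈ 24.0. Check: P(22,2) = 462, P(23,2) = 506, P(24,2) = 552 ✓. So n = 24.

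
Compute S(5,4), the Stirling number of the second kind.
10

Explanation: Using the Stirling recurrence: S(n,k) = k·S(n-1,k) + S(n-1,k-1)
S(5,4) = 4·S(4,4) + S(4,3)
         = 4·1 + 6
         = 4 + 6
         = 10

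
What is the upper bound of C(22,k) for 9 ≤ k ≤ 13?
C(22,k) is maximised at the centre of the row: C(22,11) = 705,432.
Final answer: 705,432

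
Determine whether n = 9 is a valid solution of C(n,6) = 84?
C(9,6) = 9·8·7·6·5·4/6! = 60,480/720 = 84, which equals 84.
Final answer: Yes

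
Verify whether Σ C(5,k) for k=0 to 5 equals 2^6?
False

Solution: Binomial theorem: Σ C(5,k) = (1+1)^5 = 2^5 = 32; RHS 2^6 = 64.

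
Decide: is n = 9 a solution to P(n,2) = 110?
No

Reasoning: P(9,2) = 9·8 = 72, which does not equal 110.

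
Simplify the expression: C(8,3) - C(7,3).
21

Reasoning: C(8,3) - C(7,3) = C(7,2) = 21.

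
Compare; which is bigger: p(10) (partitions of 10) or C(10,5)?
C(10,5)

Reasoning: Pentagonal recurrence p(n) = p(n−1) + p(n−2) − p(n−5) − p(n−7) + …: p(10) = p(9) + p(8) − p(5) − p(3) = 30 + 22 − 7 − 3 = 42; C(10,5) = 252.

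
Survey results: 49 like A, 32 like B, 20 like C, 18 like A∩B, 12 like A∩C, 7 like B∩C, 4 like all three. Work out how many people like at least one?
68

Explanation: |A∪B∪C| = 49+32+20-18-12-7+4 = 68.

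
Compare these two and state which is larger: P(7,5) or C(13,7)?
P(7,5)

Reasoning: P(7,5)=2,520, C(13,7)=1,716.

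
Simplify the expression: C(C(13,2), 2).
C(13,2) = 78, then C(78, 2) = 3,003.

Answer: 3,003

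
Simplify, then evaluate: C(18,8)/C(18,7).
C(n,k+1)/C(n,k) = (n−k)/(k+1). Here (18−7)/(7+1) = 11/8 = 11/8.
Final answer: 11/8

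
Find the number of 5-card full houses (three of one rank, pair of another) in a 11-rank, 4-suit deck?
Triple rank: 11. Triple suits: C(4,3)=4. Pair rank: 10. Pair suits: C(4,2)=6. Total: 2,640.
Final answer: 2,640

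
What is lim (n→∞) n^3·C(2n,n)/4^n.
C(2n,n) ~ 4^n/√(πn), so n^3·C(2n,n)/4^n ~ n^(3 − 1/2)/√π → ∞.
Final answer: ∞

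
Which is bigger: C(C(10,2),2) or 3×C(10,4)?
C(C(10,2),2)=990, 3×C(10,4)=630.
Final answer: C(C(10,2),2)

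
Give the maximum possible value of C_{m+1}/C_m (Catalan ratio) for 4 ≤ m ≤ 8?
C_{m+1}/C_m = 2(2m+1)/(m+2), which increases with m. Maximum at m = 8: 2·17/10 = 17/5.

Answer: 17/5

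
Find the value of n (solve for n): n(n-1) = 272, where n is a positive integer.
17

Working:
n² − n − 272 = 0, so n = (1 ± √(1 + 4·272))/2 = (1 ± √1,089)/2 = (1 ± 33)/2, i.e. n = 17 or n = -16. Taking the positive root, n = 17 (check: 17×16 = 272).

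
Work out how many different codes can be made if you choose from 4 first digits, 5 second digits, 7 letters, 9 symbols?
1,260

Working:
By the multiplication principle: 4 × 5 × 7 × 9 = 1,260.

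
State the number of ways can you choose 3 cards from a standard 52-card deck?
22,100

Explanation: C(52,3) = 22,100.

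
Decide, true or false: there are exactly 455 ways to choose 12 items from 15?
C(15,12) = 455.
Final answer: True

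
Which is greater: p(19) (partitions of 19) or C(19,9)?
C(19,9)

Working:
Pentagonal recurrence p(n) = p(n−1) + p(n−2) − p(n−5) − p(n−7) + …: p(19) = p(18) + p(17) − p(14) − p(12) + p(7) + p(4) = 385 + 297 − 135 − 77 + 15 + 5 = 490; C(19,9) = 92,378.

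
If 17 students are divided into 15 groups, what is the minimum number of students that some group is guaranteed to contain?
2

Working:
Pigeonhole: ⌈17/15⌉ = 2.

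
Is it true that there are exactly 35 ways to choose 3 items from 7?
True

Working:
C(7,3) = 35.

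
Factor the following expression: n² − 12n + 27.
(n − 3)(n − 9)

Explanation: Seek roots whose sum is 12 and product is 27: (3, 9). So n² − 12n + 27 = (n − 3)(n − 9).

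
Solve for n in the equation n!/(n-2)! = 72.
9

Working:
n!/(n-2)! = n×(n-1), a product of 2 consecutive integers ≈ (n−0.5)^2. 72^(1/2) + 0.5 ≈ 9.0; check n = 9: 9×8 = 72 ✓. So n = 9.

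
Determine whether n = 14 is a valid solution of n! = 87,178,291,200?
Yes

14! = 14·13! = 14·6,227,020,800 = 87,178,291,200, which equals 87,178,291,200.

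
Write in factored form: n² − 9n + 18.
(n − 3)(n − 6)

Seek roots whose sum is 9 and product is 18: (3, 6). So n² − 9n + 18 = (n − 3)(n − 6).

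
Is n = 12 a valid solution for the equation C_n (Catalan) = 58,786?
C_12 = C(24,12)/(12+1) = 2,704,156/13 = 208,012, which does not equal 58,786.
Final answer: No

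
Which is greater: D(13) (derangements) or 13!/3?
D(13)

Explanation: D(13) = (13-1)·[D(12) + D(11)] = 12·[176,214,841 + 14,684,570] = 2,290,792,932; 13!/3 = 6,227,020,800/3 = 2,075,673,600.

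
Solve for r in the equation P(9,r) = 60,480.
P(9,r) = 9·8·…·(9−r+1), a product of r factors. Multiplying down from 9: 9 = 9; 9·8 = 72; 9·8·7 = 504; 9·8·7·6 = 3,024; 9·8·7·6·5 = 15,120; 9·8·7·6·5·4 = 60,480 ✓ (6 factors). So r = 6.
Final answer: 6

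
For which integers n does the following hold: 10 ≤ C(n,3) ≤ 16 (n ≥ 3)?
C(4,3)=4; C(5,3)=10; C(6,3)=20. So valid n = 5.

Answer: 5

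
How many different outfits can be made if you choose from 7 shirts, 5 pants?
35

Explanation: By the multiplication principle: 7 × 5 = 35.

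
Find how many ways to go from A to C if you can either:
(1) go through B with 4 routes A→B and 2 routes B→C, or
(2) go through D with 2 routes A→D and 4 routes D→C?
Route via B: 4×2=8. Route via D: 2×4=8. Total: 16.
Final answer: 16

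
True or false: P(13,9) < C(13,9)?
False

Working:
P(13,9) = 259,459,200 and C(13,9) = 715; P(n,r) = r! × C(n,r) so P > C whenever r ≥ 2.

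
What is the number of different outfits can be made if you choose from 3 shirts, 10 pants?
30

By the multiplication principle: 3 × 10 = 30.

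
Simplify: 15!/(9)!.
3,603,600

Working:
This equals 15×14×...×10 = 3,603,600.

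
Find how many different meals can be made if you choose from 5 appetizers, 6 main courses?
30

Working:
By the multiplication principle: 5 × 6 = 30.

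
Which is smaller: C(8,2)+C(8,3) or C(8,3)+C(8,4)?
C(8,2)+C(8,3)

Reasoning: First=84, Second=126.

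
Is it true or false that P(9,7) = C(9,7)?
False

P(9,7) = 181,440 but C(9,7) = 36; they differ by a factor of 7! = 5040, so the statement does not hold.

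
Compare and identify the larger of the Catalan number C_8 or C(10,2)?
C_8

Reasoning: C_8 = C(16,8)/(8+1) = 12,870/9 = 1,430; C(10,2) = 45.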